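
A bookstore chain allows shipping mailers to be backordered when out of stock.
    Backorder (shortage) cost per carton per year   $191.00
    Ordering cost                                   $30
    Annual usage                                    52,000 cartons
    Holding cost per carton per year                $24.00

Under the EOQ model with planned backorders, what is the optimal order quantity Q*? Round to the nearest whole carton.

383 cartons

Basic EOQ = √(2·52,000·30/24) = 360.555
Backorder adjustment √((H+b)/b) = √((24+191)/191) = 1.0610
Q* = 360.555 × 1.0610 ≈ 382.54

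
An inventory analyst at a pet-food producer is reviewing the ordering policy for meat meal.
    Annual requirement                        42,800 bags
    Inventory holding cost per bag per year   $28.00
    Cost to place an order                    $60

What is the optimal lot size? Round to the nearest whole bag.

EOQ = √(2DS/H) = √(2 × 42,800 × 60 / 28)
    = √(183,428.57) ≈ 428.29

428 bags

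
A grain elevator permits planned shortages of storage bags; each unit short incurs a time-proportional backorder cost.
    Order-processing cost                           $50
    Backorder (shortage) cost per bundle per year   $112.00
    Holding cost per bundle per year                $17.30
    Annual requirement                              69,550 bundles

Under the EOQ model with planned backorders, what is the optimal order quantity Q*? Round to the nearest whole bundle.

Q* = √(2DS/H) · √((H + b)/b)
   = √(2 × 69,550 × 50 / 17.3) · √((17.3 + 112) / 112)
   = 634.053 × 1.0745 ≈ 681.26

681 bundles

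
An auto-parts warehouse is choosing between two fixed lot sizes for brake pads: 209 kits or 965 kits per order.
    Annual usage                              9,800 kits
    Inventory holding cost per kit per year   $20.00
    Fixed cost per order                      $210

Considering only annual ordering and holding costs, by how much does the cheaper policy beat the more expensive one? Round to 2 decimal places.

$154.25

TC(Q) = (D/Q)S + (Q/2)H
TC(209) = (9,800/209)×210 + (209/2)×20 = $11,936.89
TC(965) = (9,800/965)×210 + (965/2)×20 = $11,782.64
|ΔTC| = |$11,936.89 − $11,782.64| = $154.25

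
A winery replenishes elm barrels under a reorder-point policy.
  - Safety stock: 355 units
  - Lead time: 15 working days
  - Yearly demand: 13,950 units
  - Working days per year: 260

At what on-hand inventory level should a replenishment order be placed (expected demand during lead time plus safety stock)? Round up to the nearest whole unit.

1,160 units

Daily demand d = 13,950 / 260 = 53.654 units/day
Demand during lead time = 53.654 × 15 = 804.81
Reorder point = 804.81 + 355 = 1,159.81 → round up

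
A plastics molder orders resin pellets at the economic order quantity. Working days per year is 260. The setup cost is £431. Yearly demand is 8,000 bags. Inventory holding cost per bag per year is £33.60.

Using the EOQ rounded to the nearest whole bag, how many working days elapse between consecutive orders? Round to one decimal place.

EOQ = √(2DS/H) = √(2 × 8,000 × 431 / 33.6)
    = √(205,238.10) ≈ 453.03 → Q = 453 bags
Cycle time = (working days × Q)/D = (260 × 453) / 8,000 = 14.723 days

14.7 days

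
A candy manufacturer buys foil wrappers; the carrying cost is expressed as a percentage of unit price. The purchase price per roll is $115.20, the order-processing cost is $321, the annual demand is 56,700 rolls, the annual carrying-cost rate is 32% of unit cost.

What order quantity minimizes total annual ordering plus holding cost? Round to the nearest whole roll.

994 rolls

Carrying cost H = $115.2 × 32% = $36.8640/roll/yr
EOQ = √(2DS/H) = √(2 × 56,700 × 321 / 36.864)
    = √(987,451.17) ≈ 993.71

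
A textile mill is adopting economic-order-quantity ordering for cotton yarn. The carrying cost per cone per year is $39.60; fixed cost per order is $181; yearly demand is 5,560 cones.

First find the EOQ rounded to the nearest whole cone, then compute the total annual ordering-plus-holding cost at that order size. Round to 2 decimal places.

$8,927.71

EOQ = √(2DS/H) = √(2 × 5,560 × 181 / 39.6)
    = √(50,826.26) ≈ 225.45 → Q = 225 cones
Annual ordering cost = (D/Q)·S = (5,560/225) × 181 = $4,472.71
Annual holding cost  = (Q/2)·H = (225/2) × 39.6 = $4,455.00
Total = $4,472.71 + $4,455.00 = $8,927.71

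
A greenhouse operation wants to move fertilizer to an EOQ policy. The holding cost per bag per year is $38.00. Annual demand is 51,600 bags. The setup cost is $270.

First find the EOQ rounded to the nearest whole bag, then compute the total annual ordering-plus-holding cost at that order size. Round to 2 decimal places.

$32,539.70

Optimal lot size Q* = (2 × 51,600 × $270 / $38)^½ ≈ 856.31 → Q = 856 bags
Orders/yr = 51,600/856 = 60.280; ordering cost = 60.280 × $270 = $16,275.70
Average inventory = 856/2 = 428; holding cost = 428 × $38 = $16,264.00
Total = $16,275.70 + $16,264.00 = $32,539.70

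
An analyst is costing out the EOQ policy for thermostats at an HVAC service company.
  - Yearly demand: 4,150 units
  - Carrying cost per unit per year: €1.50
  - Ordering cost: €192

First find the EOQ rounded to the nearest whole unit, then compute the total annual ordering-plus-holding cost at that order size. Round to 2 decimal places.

2DS/H = 2·4,150·192/1.5 = 1,062,400.00
EOQ = √1,062,400.00 ≈ 1,030.73 → Q = 1,031 units
Orders/yr = 4,150/1,031 = 4.025; ordering cost = 4.025 × €192 = €772.84
Average inventory = 1,031/2 = 515.5; holding cost = 515.5 × €1.5 = €773.25
Total = €772.84 + €773.25 = €1,546.09

€1,546.09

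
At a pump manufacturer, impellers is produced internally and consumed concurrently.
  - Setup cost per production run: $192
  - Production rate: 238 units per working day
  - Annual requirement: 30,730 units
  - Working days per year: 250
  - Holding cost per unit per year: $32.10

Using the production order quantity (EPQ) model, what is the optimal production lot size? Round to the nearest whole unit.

872 units

d = 30,730/250 = 122.9200 units/day;  effective holding cost H(1 − d/p) = 32.1·(1 − 122.9200/238) = 15.52129
Q* = √(2DS / H_eff) = √(2·30,730·192 / 15.52129) ≈ 871.93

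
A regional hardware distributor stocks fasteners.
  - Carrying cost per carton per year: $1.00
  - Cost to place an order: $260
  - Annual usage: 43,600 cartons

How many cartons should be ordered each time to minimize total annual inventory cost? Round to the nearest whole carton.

Optimal lot size Q* = (2 × 43,600 × $260 / $1)^½ ≈ 4,761.51

4,762 cartons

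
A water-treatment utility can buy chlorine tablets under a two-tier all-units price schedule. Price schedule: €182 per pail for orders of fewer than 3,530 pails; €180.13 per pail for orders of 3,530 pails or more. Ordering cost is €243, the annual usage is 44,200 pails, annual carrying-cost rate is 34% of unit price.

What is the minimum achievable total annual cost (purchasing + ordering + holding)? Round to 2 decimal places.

€8,072,884.68

H₁ = 34%×€182 = €61.8800;  H₂ = 34%×€180.13 = €61.2442
EOQ₁ = √(2×44,200×243/61.8800) = 589.19  (< 3,530, feasible at tier 1)
EOQ₂ = √(2×44,200×243/61.2442) = 592.24  (< 3,530 → use Q = 3,530 at tier-2 price)
TC(tier 1 (EOQ₁), Q≈589.2) = €8,080,858.97
TC(tier 2, Q≈3,530.0) = €8,072,884.68
Minimum at tier 2: €8,072,884.68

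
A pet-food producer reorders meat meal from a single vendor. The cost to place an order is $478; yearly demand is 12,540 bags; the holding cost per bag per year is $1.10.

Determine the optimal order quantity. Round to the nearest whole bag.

EOQ = √(2DS/H) = √(2 × 12,540 × 478 / 1.1)
    = √(10,898,400.00) ≈ 3,301.27

3,301 bags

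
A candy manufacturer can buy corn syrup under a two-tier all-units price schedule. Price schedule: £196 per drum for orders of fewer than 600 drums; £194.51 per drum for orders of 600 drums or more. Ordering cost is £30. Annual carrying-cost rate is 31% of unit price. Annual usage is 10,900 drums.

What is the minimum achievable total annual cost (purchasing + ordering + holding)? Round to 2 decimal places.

H₁ = 31%×£196 = £60.7600;  H₂ = 31%×£194.51 = £60.2981
EOQ₁ = √(2×10,900×30/60.7600) = 103.75  (< 600, feasible at tier 1)
EOQ₂ = √(2×10,900×30/60.2981) = 104.14  (< 600 → use Q = 600 at tier-2 price)
TC(tier 1 (EOQ₁), Q≈103.7) = £2,142,703.73
TC(tier 2, Q≈600.0) = £2,138,793.43
Minimum at tier 2: £2,138,793.43

£2,138,793.43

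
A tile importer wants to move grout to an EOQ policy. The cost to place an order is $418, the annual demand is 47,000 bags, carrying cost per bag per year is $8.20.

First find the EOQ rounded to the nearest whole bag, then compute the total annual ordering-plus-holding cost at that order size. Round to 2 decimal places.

$17,949.77

EOQ = √(2DS/H) = √(2 × 47,000 × 418 / 8.2)
    = √(4,791,707.32) ≈ 2,189.00 → Q = 2,189 bags
Annual ordering cost = (D/Q)·S = (47,000/2,189) × 418 = $8,974.87
Annual holding cost  = (Q/2)·H = (2,189/2) × 8.2 = $8,974.90
Total = $8,974.87 + $8,974.90 = $17,949.77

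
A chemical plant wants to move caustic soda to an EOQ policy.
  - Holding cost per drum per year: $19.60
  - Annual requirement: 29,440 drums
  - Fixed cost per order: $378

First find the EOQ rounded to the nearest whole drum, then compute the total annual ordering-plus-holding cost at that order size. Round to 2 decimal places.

EOQ = √(2DS/H) = √(2 × 29,440 × 378 / 19.6)
    = √(1,135,542.86) ≈ 1,065.62 → Q = 1,066 drums
Orders/yr = 29,440/1,066 = 27.617; ordering cost = 27.617 × $378 = $10,439.32
Average inventory = 1,066/2 = 533; holding cost = 533 × $19.6 = $10,446.80
Total = $10,439.32 + $10,446.80 = $20,886.12

$20,886.12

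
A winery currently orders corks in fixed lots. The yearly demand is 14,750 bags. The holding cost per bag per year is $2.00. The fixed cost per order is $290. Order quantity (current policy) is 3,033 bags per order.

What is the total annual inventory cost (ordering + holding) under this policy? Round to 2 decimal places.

Ordering: D/Q × S = 14,750/3,033 × $290 = $1,410.32
Holding:  Q/2 × H = 3,033/2 × $2 = $3,033.00
Total = $1,410.32 + $3,033.00 = $4,443.32

$4,443.32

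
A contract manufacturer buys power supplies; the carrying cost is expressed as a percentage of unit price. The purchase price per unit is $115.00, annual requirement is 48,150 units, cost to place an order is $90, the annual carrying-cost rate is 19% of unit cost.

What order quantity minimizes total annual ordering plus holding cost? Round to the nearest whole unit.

Holding cost per unit per year: H = 19% × $115 = $21.8500
2DS/H = 2·48,150·90/21.85 = 396,659.04
EOQ = √396,659.04 ≈ 629.81

630 units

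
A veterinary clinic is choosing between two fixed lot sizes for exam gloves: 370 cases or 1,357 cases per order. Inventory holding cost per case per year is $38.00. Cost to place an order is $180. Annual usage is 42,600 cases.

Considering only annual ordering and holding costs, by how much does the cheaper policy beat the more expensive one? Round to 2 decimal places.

TC(Q) = (D/Q)S + (Q/2)H
TC(370) = (42,600/370)×180 + (370/2)×38 = $27,754.32
TC(1,357) = (42,600/1,357)×180 + (1,357/2)×38 = $31,433.70
Cheaper: Q = 370.  Difference = $3,679.38

$3,679.38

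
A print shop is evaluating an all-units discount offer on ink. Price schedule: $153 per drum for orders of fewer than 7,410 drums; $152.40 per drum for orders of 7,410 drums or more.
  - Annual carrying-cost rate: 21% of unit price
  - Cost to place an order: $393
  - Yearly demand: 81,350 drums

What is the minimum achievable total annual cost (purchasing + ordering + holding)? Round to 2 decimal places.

H₁ = 21%×$153 = $32.1300;  H₂ = 21%×$152.40 = $32.0040
EOQ₁ = √(2×81,350×393/32.1300) = 1,410.70  (< 7,410, feasible at tier 1)
EOQ₂ = √(2×81,350×393/32.0040) = 1,413.47  (< 7,410 → use Q = 7,410 at tier-2 price)
TC(tier 1 (EOQ₁), Q≈1,410.7) = $12,491,875.79
TC(tier 2, Q≈7,410.0) = $12,520,629.33
Minimum at tier 1 (EOQ₁): $12,491,875.79

$12,491,875.79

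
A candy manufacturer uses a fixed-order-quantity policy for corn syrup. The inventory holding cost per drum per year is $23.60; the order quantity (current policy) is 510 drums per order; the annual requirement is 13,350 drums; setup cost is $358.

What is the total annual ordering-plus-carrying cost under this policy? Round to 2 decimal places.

$15,389.18

Orders/yr = 13,350/510 = 26.176; ordering cost = 26.176 × $358 = $9,371.18
Average inventory = 510/2 = 255; holding cost = 255 × $23.6 = $6,018.00
Total = $9,371.18 + $6,018.00 = $15,389.18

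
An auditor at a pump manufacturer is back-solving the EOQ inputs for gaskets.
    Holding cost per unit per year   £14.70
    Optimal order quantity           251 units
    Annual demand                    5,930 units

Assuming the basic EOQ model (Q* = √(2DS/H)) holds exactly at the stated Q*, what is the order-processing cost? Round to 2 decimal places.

Since Q* = (2DS/H)^½, squaring gives Q*²·H = 2DS.
S = Q²H / (2D) = 251² × 14.7 / (2 × 5,930) = 78.0872

£78.09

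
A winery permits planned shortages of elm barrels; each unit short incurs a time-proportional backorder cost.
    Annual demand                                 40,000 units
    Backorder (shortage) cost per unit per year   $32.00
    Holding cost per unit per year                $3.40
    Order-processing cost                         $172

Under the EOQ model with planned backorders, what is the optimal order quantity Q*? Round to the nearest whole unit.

2,116 units

Q* = √(2DS/H) · √((H + b)/b)
   = √(2 × 40,000 × 172 / 3.4) · √((3.4 + 32) / 32)
   = 2,011.730 × 1.0518 ≈ 2,115.91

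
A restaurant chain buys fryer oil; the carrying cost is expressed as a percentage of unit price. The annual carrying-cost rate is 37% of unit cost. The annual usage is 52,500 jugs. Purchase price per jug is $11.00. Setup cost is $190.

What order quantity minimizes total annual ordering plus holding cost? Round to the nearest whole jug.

2,214 jugs

Carrying cost H = $11 × 37% = $4.0700/jug/yr
2DS/H = 2·52,500·190/4.07 = 4,901,719.90
EOQ = √4,901,719.90 ≈ 2,213.98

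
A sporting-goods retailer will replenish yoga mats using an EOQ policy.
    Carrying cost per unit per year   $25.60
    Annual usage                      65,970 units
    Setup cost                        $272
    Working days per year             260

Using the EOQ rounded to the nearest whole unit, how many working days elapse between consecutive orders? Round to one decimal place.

Q* = √(2·D·S / H) = √(2·65,970·272 / 25.6) = √1,401,862.5 ≈ 1,184.00 → Q = 1,184 units
Days between orders = 260 / (D/Q) = 260 / 55.718 ≈ 4.666

4.7 days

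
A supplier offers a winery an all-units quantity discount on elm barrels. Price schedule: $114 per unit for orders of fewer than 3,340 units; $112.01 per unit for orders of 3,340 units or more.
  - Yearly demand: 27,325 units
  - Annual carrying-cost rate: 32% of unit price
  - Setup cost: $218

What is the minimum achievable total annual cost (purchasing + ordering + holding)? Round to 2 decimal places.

H₁ = 32%×$114 = $36.4800;  H₂ = 32%×$112.01 = $35.8432
EOQ₁ = √(2×27,325×218/36.4800) = 571.47  (< 3,340, feasible at tier 1)
EOQ₂ = √(2×27,325×218/35.8432) = 576.53  (< 3,340 → use Q = 3,340 at tier-2 price)
TC(tier 1 (EOQ₁), Q≈571.5) = $3,135,897.34
TC(tier 2, Q≈3,340.0) = $3,122,314.88
Minimum at tier 2: $3,122,314.88

$3,122,314.88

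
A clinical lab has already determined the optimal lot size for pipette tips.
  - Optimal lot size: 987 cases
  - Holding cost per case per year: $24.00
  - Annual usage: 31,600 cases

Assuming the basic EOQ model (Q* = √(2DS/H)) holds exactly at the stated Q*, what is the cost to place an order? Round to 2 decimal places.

Since Q* = (2DS/H)^½, squaring gives Q*²·H = 2DS.
S = Q²H / (2D) = 987² × 24 / (2 × 31,600) = 369.9376

$369.94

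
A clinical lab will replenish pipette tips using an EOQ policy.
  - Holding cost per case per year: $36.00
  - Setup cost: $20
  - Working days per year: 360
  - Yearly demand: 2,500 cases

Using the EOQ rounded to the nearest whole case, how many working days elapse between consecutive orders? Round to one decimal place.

7.6 days

EOQ = √(2DS/H) = √(2 × 2,500 × 20 / 36)
    = √(2,777.78) ≈ 52.70 → Q = 53 cases
Cycle time = (working days × Q)/D = (360 × 53) / 2,500 = 7.632 days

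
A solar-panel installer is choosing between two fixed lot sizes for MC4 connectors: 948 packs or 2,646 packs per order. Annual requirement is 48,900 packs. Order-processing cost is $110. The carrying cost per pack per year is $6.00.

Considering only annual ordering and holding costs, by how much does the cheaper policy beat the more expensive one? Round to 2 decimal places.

$1,452.83

For each Q, cost = (D/Q)·S + (Q/2)·H.
TC(948) = (48,900/948)×110 + (948/2)×6 = $8,518.05
TC(2,646) = (48,900/2,646)×110 + (2,646/2)×6 = $9,970.88
Cheaper: Q = 948.  Difference = $1,452.83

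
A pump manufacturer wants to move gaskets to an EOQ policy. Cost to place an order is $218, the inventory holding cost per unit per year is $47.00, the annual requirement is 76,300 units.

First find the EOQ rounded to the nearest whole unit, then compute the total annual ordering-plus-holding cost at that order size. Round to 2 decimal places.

$39,541.62

EOQ = √(2DS/H) = √(2 × 76,300 × 218 / 47)
    = √(707,804.26) ≈ 841.31 → Q = 841 units
Ordering: D/Q × S = 76,300/841 × $218 = $19,778.12
Holding:  Q/2 × H = 841/2 × $47 = $19,763.50
Total = $19,778.12 + $19,763.50 = $39,541.62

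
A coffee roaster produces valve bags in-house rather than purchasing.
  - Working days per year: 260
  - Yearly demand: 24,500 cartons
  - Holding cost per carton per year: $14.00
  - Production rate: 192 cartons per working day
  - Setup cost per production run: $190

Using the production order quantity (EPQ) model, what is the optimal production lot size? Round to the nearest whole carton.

d = 24,500/260 = 94.2308 cartons/day;  effective holding cost H(1 − d/p) = 14·(1 − 94.2308/192) = 7.12901
Q* = √(2DS / H_eff) = √(2·24,500·190 / 7.12901) ≈ 1,142.77

1,143 cartons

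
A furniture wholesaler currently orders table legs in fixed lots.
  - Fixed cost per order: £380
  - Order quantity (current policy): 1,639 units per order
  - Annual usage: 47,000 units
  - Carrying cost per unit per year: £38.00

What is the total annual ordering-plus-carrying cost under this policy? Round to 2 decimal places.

£42,037.89

Annual ordering cost = (D/Q)·S = (47,000/1,639) × 380 = £10,896.89
Annual holding cost  = (Q/2)·H = (1,639/2) × 38 = £31,141.00
Total = £10,896.89 + £31,141.00 = £42,037.89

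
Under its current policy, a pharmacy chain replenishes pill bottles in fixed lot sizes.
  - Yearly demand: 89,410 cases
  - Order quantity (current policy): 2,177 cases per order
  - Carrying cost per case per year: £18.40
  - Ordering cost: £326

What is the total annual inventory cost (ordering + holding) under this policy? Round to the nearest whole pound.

£33,417

Orders/yr = 89,410/2,177 = 41.070; ordering cost = 41.070 × £326 = £13,388.91
Average inventory = 2,177/2 = 1088.5; holding cost = 1088.5 × £18.4 = £20,028.40
Total = £13,388.91 + £20,028.40 = £33,417.31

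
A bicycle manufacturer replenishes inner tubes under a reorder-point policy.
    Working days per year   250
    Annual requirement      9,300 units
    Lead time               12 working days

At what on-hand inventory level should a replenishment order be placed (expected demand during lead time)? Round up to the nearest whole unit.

447 units

Daily demand d = 9,300 / 250 = 37.200 units/day
Demand during lead time = 37.200 × 12 = 446.40
Reorder point = 446.40 → round up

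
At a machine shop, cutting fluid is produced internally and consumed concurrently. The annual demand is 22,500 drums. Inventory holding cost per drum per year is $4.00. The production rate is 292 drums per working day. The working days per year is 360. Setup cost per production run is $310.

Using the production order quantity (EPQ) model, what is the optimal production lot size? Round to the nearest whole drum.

2,106 drums

Daily demand d = 22,500/360 = 62.500; p = 292; 1 − d/p = 0.78596
EPQ = √(2DS / (H(1 − d/p)))
    = √(2 × 22,500 × 310 / (4 × 0.78596)) ≈ 2,106.48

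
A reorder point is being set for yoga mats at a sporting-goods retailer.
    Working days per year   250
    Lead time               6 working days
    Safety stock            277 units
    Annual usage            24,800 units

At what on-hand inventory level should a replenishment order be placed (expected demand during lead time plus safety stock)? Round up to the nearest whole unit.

873 units

Daily demand d = 24,800 / 250 = 99.200 units/day
Demand during lead time = 99.200 × 6 = 595.20
Reorder point = 595.20 + 277 = 872.20 → round up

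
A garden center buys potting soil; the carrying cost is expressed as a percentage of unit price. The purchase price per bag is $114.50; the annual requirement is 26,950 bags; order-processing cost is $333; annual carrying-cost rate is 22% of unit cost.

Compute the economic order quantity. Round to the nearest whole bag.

Carrying cost H = $114.5 × 22% = $25.1900/bag/yr
Q* = √(2·D·S / H) = √(2·26,950·333 / 25.19) = √712,532.8 ≈ 844.12

844 bags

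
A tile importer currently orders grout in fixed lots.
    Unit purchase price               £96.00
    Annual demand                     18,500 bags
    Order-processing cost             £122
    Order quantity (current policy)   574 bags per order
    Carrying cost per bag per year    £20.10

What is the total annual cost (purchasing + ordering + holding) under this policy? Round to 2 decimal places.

Annual ordering cost = (D/Q)·S = (18,500/574) × 122 = £3,932.06
Annual holding cost  = (Q/2)·H = (574/2) × 20.1 = £5,768.70
Purchase cost = D·C = 18,500 × 96 = £1,776,000.00
Total = £3,932.06 + £5,768.70 + £1,776,000.00 = £1,785,700.76

£1,785,700.76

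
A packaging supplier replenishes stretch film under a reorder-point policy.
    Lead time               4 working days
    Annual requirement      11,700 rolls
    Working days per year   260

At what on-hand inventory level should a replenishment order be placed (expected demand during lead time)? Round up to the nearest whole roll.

Daily demand d = 11,700 / 260 = 45.000 rolls/day
Demand during lead time = 45.000 × 4 = 180.00
Reorder point = 180.00 → round up

180 rolls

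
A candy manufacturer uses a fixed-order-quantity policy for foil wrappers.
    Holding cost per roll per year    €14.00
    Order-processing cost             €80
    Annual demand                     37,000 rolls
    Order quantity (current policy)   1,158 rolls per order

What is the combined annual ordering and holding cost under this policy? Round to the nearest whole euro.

Annual ordering cost = (D/Q)·S = (37,000/1,158) × 80 = €2,556.13
Annual holding cost  = (Q/2)·H = (1,158/2) × 14 = €8,106.00
Total = €2,556.13 + €8,106.00 = €10,662.13

€10,662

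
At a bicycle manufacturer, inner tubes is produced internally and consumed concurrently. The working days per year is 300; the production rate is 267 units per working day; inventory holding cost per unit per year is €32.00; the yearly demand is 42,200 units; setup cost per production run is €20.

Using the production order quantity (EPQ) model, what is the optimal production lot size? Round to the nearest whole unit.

d = 42,200/300 = 140.6667 units/day;  effective holding cost H(1 − d/p) = 32·(1 − 140.6667/267) = 15.14107
Q* = √(2DS / H_eff) = √(2·42,200·20 / 15.14107) ≈ 333.89

334 units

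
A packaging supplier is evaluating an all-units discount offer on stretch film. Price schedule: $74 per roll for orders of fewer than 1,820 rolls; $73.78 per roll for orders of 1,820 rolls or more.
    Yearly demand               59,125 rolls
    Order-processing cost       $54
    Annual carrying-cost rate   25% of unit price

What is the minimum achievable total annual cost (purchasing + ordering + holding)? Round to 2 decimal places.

H₁ = 25%×$74 = $18.5000;  H₂ = 25%×$73.78 = $18.4450
EOQ₁ = √(2×59,125×54/18.5000) = 587.51  (< 1,820, feasible at tier 1)
EOQ₂ = √(2×59,125×54/18.4450) = 588.38  (< 1,820 → use Q = 1,820 at tier-2 price)
TC(tier 1 (EOQ₁), Q≈587.5) = $4,386,118.84
TC(tier 2, Q≈1,820.0) = $4,380,781.71
Minimum at tier 2: $4,380,781.71

$4,380,781.71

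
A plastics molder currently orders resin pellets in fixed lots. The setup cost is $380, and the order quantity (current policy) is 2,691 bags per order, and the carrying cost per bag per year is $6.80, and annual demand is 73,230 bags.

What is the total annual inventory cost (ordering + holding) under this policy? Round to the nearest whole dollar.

Annual ordering cost = (D/Q)·S = (73,230/2,691) × 380 = $10,340.91
Annual holding cost  = (Q/2)·H = (2,691/2) × 6.8 = $9,149.40
Total = $10,340.91 + $9,149.40 = $19,490.31

$19,490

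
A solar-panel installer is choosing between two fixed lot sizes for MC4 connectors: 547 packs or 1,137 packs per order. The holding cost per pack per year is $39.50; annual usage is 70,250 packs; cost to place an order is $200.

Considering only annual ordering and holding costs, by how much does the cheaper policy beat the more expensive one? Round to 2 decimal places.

TC(Q) = (D/Q)S + (Q/2)H
TC(547) = (70,250/547)×200 + (547/2)×39.5 = $36,488.81
TC(1,137) = (70,250/1,137)×200 + (1,137/2)×39.5 = $34,812.83
Cheaper: Q = 1,137.  Difference = $1,675.98

$1,675.98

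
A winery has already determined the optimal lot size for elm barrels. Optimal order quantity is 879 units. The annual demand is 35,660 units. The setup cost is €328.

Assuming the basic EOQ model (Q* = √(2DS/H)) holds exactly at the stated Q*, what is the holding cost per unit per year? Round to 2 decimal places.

Since Q* = (2DS/H)^½, squaring gives Q*²·H = 2DS.
H = 2DS / Q² = 2 × 35,660 × 328 / 879² = 30.2766

€30.28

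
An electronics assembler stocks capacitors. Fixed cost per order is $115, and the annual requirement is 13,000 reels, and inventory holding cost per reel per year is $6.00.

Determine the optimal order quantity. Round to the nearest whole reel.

Q* = √(2·D·S / H) = √(2·13,000·115 / 6) = √498,333.3 ≈ 705.93

706 reels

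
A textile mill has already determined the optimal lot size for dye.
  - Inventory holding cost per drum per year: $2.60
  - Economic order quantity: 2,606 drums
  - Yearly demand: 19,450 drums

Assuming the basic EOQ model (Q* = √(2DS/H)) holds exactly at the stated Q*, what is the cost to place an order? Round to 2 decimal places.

Since Q* = (2DS/H)^½, squaring gives Q*²·H = 2DS.
S = Q²H / (2D) = 2,606² × 2.6 / (2 × 19,450) = 453.9129

$453.91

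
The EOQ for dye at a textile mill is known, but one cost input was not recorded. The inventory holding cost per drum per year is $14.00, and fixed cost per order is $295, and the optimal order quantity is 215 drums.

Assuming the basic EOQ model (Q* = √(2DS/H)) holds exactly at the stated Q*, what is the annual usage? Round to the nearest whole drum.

Since Q* = (2DS/H)^½, squaring gives Q*²·H = 2DS.
D = Q²H / (2S) = 215² × 14 / (2 × 295) = 1,096.86

1,097 drums per year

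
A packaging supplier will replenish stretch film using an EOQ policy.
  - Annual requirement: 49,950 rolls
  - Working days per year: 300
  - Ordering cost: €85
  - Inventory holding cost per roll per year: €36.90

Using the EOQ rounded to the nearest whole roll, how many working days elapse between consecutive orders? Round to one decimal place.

Q* = √(2·D·S / H) = √(2·49,950·85 / 36.9) = √230,122.0 ≈ 479.71 → Q = 480 rolls
Days between orders = 300 / (D/Q) = 300 / 104.062 ≈ 2.883

2.9 days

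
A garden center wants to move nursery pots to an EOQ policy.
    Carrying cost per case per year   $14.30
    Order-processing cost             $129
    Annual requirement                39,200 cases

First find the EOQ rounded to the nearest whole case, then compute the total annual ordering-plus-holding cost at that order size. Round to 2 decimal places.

EOQ = √(2DS/H) = √(2 × 39,200 × 129 / 14.3)
    = √(707,244.76) ≈ 840.98 → Q = 841 cases
Annual ordering cost = (D/Q)·S = (39,200/841) × 129 = $6,012.84
Annual holding cost  = (Q/2)·H = (841/2) × 14.3 = $6,013.15
Total = $6,012.84 + $6,013.15 = $12,025.99

$12,025.99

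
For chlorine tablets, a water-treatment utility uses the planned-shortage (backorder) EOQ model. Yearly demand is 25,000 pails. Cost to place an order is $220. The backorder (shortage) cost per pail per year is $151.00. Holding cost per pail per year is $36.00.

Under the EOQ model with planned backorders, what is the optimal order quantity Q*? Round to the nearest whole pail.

Q* = √(2DS/H) · √((H + b)/b)
   = √(2 × 25,000 × 220 / 36) · √((36 + 151) / 151)
   = 552.771 × 1.1128 ≈ 615.14

615 pails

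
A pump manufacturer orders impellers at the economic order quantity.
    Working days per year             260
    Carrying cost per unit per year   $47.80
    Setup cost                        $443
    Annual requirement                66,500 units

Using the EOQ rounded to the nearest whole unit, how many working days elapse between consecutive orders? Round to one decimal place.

4.3 days

Q* = √(2·D·S / H) = √(2·66,500·443 / 47.8) = √1,232,615.1 ≈ 1,110.23 → Q = 1,110 units
Cycle time = (working days × Q)/D = (260 × 1,110) / 66,500 = 4.340 days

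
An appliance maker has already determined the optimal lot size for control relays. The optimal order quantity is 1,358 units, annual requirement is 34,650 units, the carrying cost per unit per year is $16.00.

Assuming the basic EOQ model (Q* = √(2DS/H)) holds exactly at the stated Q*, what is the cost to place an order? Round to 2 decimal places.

Since Q* = (2DS/H)^½, squaring gives Q*²·H = 2DS.
S = Q²H / (2D) = 1,358² × 16 / (2 × 34,650) = 425.7810

$425.78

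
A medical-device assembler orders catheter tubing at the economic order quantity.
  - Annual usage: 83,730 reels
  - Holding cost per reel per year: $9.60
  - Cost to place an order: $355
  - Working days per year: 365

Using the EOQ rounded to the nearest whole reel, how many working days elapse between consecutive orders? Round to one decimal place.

10.8 days

2DS/H = 2·83,730·355/9.6 = 6,192,531.25
EOQ = √6,192,531.25 ≈ 2,488.48 → Q = 2,488 reels
Cycle time = (working days × Q)/D = (365 × 2,488) / 83,730 = 10.846 days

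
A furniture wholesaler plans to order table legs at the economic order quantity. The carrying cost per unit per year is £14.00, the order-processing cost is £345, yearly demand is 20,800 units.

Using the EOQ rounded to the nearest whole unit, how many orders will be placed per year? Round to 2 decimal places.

2DS/H = 2·20,800·345/14 = 1,025,142.86
EOQ = √1,025,142.86 ≈ 1,012.49 → Q = 1,012
Orders per year = D/Q = 20,800 / 1,012 = 20.553

20.55 orders per year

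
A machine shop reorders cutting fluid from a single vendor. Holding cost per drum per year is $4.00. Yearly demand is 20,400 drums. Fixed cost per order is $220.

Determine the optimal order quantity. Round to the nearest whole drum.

EOQ = √(2DS/H) = √(2 × 20,400 × 220 / 4)
    = √(2,244,000.00) ≈ 1,498.00

1,498 drums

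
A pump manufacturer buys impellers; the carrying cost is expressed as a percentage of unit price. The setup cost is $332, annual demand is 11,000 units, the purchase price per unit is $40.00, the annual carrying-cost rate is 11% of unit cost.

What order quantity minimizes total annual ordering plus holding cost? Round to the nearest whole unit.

H = i·C = 0.11 × $40 = $4.4000 per unit-year
Optimal lot size Q* = (2 × 11,000 × $332 / $4.4)^½ ≈ 1,288.41

1,288 units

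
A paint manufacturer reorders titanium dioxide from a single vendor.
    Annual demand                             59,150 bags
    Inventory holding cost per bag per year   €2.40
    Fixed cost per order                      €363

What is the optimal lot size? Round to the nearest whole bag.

Q* = √(2·D·S / H) = √(2·59,150·363 / 2.4) = √17,892,875.0 ≈ 4,230.00

4,230 bags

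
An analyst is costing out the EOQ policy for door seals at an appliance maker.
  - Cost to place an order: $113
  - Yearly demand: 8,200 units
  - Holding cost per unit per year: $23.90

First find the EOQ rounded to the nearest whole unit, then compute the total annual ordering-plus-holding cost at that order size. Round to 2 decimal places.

Optimal lot size Q* = (2 × 8,200 × $113 / $23.9)^½ ≈ 278.46 → Q = 278 units
Annual ordering cost = (D/Q)·S = (8,200/278) × 113 = $3,333.09
Annual holding cost  = (Q/2)·H = (278/2) × 23.9 = $3,322.10
Total = $3,333.09 + $3,322.10 = $6,655.19

$6,655.19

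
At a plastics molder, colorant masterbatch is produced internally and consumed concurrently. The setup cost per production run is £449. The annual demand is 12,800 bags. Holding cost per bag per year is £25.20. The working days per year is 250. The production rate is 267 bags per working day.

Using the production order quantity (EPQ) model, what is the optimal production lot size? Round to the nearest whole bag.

Daily demand d = 12,800/250 = 51.200; p = 267; 1 − d/p = 0.80824
EPQ = √(2DS / (H(1 − d/p)))
    = √(2 × 12,800 × 449 / (25.2 × 0.80824)) ≈ 751.23

751 bags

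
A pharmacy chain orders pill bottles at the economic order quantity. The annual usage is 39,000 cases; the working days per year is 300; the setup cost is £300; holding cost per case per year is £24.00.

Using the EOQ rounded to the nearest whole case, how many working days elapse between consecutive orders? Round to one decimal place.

7.6 days

EOQ = √(2DS/H) = √(2 × 39,000 × 300 / 24)
    = √(975,000.00) ≈ 987.42 → Q = 987 cases
T = Q/D × 300 days = 987/39,000 × 300 = 7.592 days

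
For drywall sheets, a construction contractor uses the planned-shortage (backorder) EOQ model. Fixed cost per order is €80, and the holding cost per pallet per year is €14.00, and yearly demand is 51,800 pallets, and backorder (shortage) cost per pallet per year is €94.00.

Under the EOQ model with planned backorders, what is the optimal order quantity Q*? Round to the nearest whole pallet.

Q* = √(2DS/H) · √((H + b)/b)
   = √(2 × 51,800 × 80 / 14) · √((14 + 94) / 94)
   = 769.415 × 1.0719 ≈ 824.72

825 pallets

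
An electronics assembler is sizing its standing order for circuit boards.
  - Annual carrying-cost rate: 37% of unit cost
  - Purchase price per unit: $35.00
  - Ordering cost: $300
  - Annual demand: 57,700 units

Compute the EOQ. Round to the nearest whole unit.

Holding cost per unit per year: H = 37% × $35 = $12.9500
Optimal lot size Q* = (2 × 57,700 × $300 / $12.95)^½ ≈ 1,635.04

1,635 units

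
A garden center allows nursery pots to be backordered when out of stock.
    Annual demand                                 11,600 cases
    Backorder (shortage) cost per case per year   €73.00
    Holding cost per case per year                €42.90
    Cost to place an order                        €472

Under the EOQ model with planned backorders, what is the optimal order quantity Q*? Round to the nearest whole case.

637 cases

Basic EOQ = √(2·11,600·472/42.9) = 505.227
Backorder adjustment √((H+b)/b) = √((42.9+73)/73) = 1.2600
Q* = 505.227 × 1.2600 ≈ 636.60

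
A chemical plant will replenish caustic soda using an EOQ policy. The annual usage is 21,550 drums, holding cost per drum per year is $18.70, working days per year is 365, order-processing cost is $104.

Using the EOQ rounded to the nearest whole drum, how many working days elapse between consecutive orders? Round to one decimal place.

8.3 days

EOQ = √(2DS/H) = √(2 × 21,550 × 104 / 18.7)
    = √(239,700.53) ≈ 489.59 → Q = 490 drums
Days between orders = 365 / (D/Q) = 365 / 43.980 ≈ 8.299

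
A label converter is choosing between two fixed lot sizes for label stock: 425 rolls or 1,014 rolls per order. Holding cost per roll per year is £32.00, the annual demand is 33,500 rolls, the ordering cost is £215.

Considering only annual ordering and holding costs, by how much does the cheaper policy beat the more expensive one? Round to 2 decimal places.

£420.00

TC(Q) = (D/Q)S + (Q/2)H
TC(425) = (33,500/425)×215 + (425/2)×32 = £23,747.06
TC(1,014) = (33,500/1,014)×215 + (1,014/2)×32 = £23,327.06
Cheaper: Q = 1,014.  Difference = £420.00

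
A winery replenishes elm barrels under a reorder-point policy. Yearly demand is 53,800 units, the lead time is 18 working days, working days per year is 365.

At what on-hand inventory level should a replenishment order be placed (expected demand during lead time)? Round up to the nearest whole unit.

2,654 units

Daily demand d = 53,800 / 365 = 147.397 units/day
Demand during lead time = 147.397 × 18 = 2,653.15
Reorder point = 2,653.15 → round up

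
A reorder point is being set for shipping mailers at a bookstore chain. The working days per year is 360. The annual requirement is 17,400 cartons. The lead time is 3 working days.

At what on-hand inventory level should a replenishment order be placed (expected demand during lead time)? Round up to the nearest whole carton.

Daily demand d = 17,400 / 360 = 48.333 cartons/day
Demand during lead time = 48.333 × 3 = 145.00
Reorder point = 145.00 → round up

145 cartons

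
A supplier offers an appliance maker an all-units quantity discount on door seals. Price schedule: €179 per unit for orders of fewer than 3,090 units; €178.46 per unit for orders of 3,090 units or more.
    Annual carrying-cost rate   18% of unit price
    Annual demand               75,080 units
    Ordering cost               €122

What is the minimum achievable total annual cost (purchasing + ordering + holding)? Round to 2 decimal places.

€13,451,370.85

H₁ = 18%×€179 = €32.2200;  H₂ = 18%×€178.46 = €32.1228
EOQ₁ = √(2×75,080×122/32.2200) = 754.04  (< 3,090, feasible at tier 1)
EOQ₂ = √(2×75,080×122/32.1228) = 755.18  (< 3,090 → use Q = 3,090 at tier-2 price)
TC(tier 1 (EOQ₁), Q≈754.0) = €13,463,615.16
TC(tier 2, Q≈3,090.0) = €13,451,370.85
Minimum at tier 2: €13,451,370.85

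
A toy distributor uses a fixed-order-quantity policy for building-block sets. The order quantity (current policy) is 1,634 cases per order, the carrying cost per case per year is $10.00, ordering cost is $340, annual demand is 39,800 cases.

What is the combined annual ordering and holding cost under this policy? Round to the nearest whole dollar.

$16,452

Orders/yr = 39,800/1,634 = 24.357; ordering cost = 24.357 × $340 = $8,281.52
Average inventory = 1,634/2 = 817; holding cost = 817 × $10 = $8,170.00
Total = $8,281.52 + $8,170.00 = $16,451.52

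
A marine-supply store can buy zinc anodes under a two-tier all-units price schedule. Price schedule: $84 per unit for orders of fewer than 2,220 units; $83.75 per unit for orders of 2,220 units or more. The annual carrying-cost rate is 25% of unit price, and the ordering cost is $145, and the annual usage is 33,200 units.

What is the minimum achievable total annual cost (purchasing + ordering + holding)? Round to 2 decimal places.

H₁ = 25%×$84 = $21.0000;  H₂ = 25%×$83.75 = $20.9375
EOQ₁ = √(2×33,200×145/21.0000) = 677.11  (< 2,220, feasible at tier 1)
EOQ₂ = √(2×33,200×145/20.9375) = 678.12  (< 2,220 → use Q = 2,220 at tier-2 price)
TC(tier 1 (EOQ₁), Q≈677.1) = $2,803,019.28
TC(tier 2, Q≈2,220.0) = $2,805,909.09
Minimum at tier 1 (EOQ₁): $2,803,019.28

$2,803,019.28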